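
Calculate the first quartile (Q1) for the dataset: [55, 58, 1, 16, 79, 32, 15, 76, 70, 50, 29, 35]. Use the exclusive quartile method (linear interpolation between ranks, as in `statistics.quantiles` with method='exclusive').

19.25

Step 1: Sort the data: [1, 15, 16, 29, 32, 35, 50, 55, 58, 70, 76, 79]
Step 2: n = 12
Step 3: Using the exclusive quartile method:
  Q1 = 19.25
  Q2 (median) = 42.5
  Q3 = 67
  IQR = Q3 - Q1 = 67 - 19.25 = 47.75
Step 4: Q1 = 19.25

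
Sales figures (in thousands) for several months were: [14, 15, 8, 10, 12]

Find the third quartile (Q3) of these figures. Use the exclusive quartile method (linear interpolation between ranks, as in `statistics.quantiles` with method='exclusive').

14.5

Step 1: Sort the data: [8, 10, 12, 14, 15]
Step 2: n = 5
Step 3: Using the exclusive quartile method:
  Q1 = 9
  Q2 (median) = 12
  Q3 = 14.5
  IQR = Q3 - Q1 = 14.5 - 9 = 5.5
Step 4: Q3 = 14.5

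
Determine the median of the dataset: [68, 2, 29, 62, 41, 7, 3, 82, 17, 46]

35

Step 1: Sort the data in ascending order: [2, 3, 7, 17, 29, 41, 46, 62, 68, 82]
Step 2: The number of values is n = 10.
Step 3: Since n is even, the median is the average of positions 5 and 6:
  Median = (29 + 41) / 2 = 35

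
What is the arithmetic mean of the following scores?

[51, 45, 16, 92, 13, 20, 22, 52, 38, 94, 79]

47.4545

Step 1: Sum all values: 51 + 45 + 16 + 92 + 13 + 20 + 22 + 52 + 38 + 94 + 79 = 522
Step 2: Count the number of values: n = 11
Step 3: Mean = sum / n = 522 / 11 = 47.4545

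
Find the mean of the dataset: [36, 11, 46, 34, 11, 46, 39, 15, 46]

31.5556

Step 1: Sum all values: 36 + 11 + 46 + 34 + 11 + 46 + 39 + 15 + 46 = 284
Step 2: Count the number of values: n = 9
Step 3: Mean = sum / n = 284 / 9 = 31.5556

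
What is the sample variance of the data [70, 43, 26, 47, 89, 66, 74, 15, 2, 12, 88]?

977.4545

Step 1: Compute the mean: (70 + 43 + 26 + 47 + 89 + 66 + 74 + 15 + 2 + 12 + 88) / 11 = 48.3636
Step 2: Compute squared deviations from the mean:
  (70 - 48.3636)^2 = 468.1322
  (43 - 48.3636)^2 = 28.7686
  (26 - 48.3636)^2 = 500.1322
  (47 - 48.3636)^2 = 1.8595
  (89 - 48.3636)^2 = 1651.314
  (66 - 48.3636)^2 = 311.0413
  (74 - 48.3636)^2 = 657.2231
  (15 - 48.3636)^2 = 1113.1322
  (2 - 48.3636)^2 = 2149.5868
  (12 - 48.3636)^2 = 1322.314
  (88 - 48.3636)^2 = 1571.0413
Step 3: Sum of squared deviations = 9774.5455
Step 4: Sample variance = 9774.5455 / 10 = 977.4545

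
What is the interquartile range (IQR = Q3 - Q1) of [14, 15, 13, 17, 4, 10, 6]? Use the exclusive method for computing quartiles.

9

Step 1: Sort the data: [4, 6, 10, 13, 14, 15, 17]
Step 2: n = 7
Step 3: Using the exclusive quartile method:
  Q1 = 6
  Q2 (median) = 13
  Q3 = 15
  IQR = Q3 - Q1 = 15 - 6 = 9
Step 4: IQR = 9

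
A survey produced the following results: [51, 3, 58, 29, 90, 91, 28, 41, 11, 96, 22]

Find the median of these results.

41

Step 1: Sort the data in ascending order: [3, 11, 22, 28, 29, 41, 51, 58, 90, 91, 96]
Step 2: The number of values is n = 11.
Step 3: Since n is odd, the median is the middle value at position 6: 41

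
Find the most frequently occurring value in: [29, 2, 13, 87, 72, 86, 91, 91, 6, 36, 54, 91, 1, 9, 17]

91

Step 1: Count the frequency of each value:
  1: appears 1 time(s)
  2: appears 1 time(s)
  6: appears 1 time(s)
  9: appears 1 time(s)
  13: appears 1 time(s)
  17: appears 1 time(s)
  29: appears 1 time(s)
  36: appears 1 time(s)
  54: appears 1 time(s)
  72: appears 1 time(s)
  86: appears 1 time(s)
  87: appears 1 time(s)
  91: appears 3 time(s)
Step 2: The value 91 appears most frequently (3 times).
Step 3: Mode = 91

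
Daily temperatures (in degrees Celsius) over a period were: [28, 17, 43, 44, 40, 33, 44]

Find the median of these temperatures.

40

Step 1: Sort the data in ascending order: [17, 28, 33, 40, 43, 44, 44]
Step 2: The number of values is n = 7.
Step 3: Since n is odd, the median is the middle value at position 4: 40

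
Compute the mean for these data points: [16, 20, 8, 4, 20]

13.6

Step 1: Sum all values: 16 + 20 + 8 + 4 + 20 = 68
Step 2: Count the number of values: n = 5
Step 3: Mean = sum / n = 68 / 5 = 13.6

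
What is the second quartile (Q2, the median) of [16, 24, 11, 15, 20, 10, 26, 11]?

15.5

Step 1: Sort the data: [10, 11, 11, 15, 16, 20, 24, 26]
Step 2: n = 8
Step 3: Q2 is the median. Since n is even, it is the average of the values at positions 4 and 5:
  Q2 = (15 + 16) / 2 = 15.5
Step 4: Q2 = 15.5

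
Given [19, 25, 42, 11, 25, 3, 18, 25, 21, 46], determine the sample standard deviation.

12.8604

Step 1: Compute the mean: 23.5
Step 2: Sum of squared deviations from the mean: 1488.5
Step 3: Sample variance = 1488.5 / 9 = 165.3889
Step 4: Standard deviation = sqrt(165.3889) = 12.8604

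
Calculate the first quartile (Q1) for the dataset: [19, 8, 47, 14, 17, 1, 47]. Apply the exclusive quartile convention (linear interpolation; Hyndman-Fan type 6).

8

Step 1: Sort the data: [1, 8, 14, 17, 19, 47, 47]
Step 2: n = 7
Step 3: Using the exclusive quartile method:
  Q1 = 8
  Q2 (median) = 17
  Q3 = 47
  IQR = Q3 - Q1 = 47 - 8 = 39
Step 4: Q1 = 8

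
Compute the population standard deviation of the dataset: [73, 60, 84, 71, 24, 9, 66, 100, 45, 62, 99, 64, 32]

26.2279

Step 1: Compute the mean: 60.6923
Step 2: Sum of squared deviations from the mean: 8942.7692
Step 3: Population variance = 8942.7692 / 13 = 687.9053
Step 4: Standard deviation = sqrt(687.9053) = 26.2279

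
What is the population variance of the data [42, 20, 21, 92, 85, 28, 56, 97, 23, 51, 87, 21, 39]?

813.3018

Step 1: Compute the mean: (42 + 20 + 21 + 92 + 85 + 28 + 56 + 97 + 23 + 51 + 87 + 21 + 39) / 13 = 50.9231
Step 2: Compute squared deviations from the mean:
  (42 - 50.9231)^2 = 79.6213
  (20 - 50.9231)^2 = 956.2367
  (21 - 50.9231)^2 = 895.3905
  (92 - 50.9231)^2 = 1687.3136
  (85 - 50.9231)^2 = 1161.2367
  (28 - 50.9231)^2 = 525.4675
  (56 - 50.9231)^2 = 25.7751
  (97 - 50.9231)^2 = 2123.0828
  (23 - 50.9231)^2 = 779.6982
  (51 - 50.9231)^2 = 0.0059
  (87 - 50.9231)^2 = 1301.5444
  (21 - 50.9231)^2 = 895.3905
  (39 - 50.9231)^2 = 142.1598
Step 3: Sum of squared deviations = 10572.9231
Step 4: Population variance = 10572.9231 / 13 = 813.3018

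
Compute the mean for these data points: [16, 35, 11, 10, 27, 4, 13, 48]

20.5

Step 1: Sum all values: 16 + 35 + 11 + 10 + 27 + 4 + 13 + 48 = 164
Step 2: Count the number of values: n = 8
Step 3: Mean = sum / n = 164 / 8 = 20.5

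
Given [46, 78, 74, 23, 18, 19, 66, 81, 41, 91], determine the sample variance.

770.2333

Step 1: Compute the mean: (46 + 78 + 74 + 23 + 18 + 19 + 66 + 81 + 41 + 91) / 10 = 53.7
Step 2: Compute squared deviations from the mean:
  (46 - 53.7)^2 = 59.29
  (78 - 53.7)^2 = 590.49
  (74 - 53.7)^2 = 412.09
  (23 - 53.7)^2 = 942.49
  (18 - 53.7)^2 = 1274.49
  (19 - 53.7)^2 = 1204.09
  (66 - 53.7)^2 = 151.29
  (81 - 53.7)^2 = 745.29
  (41 - 53.7)^2 = 161.29
  (91 - 53.7)^2 = 1391.29
Step 3: Sum of squared deviations = 6932.1
Step 4: Sample variance = 6932.1 / 9 = 770.2333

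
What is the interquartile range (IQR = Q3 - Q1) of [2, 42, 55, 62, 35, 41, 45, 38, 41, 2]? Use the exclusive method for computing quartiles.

20.75

Step 1: Sort the data: [2, 2, 35, 38, 41, 41, 42, 45, 55, 62]
Step 2: n = 10
Step 3: Using the exclusive quartile method:
  Q1 = 26.75
  Q2 (median) = 41
  Q3 = 47.5
  IQR = Q3 - Q1 = 47.5 - 26.75 = 20.75
Step 4: IQR = 20.75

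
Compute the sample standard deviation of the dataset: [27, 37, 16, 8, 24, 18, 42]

11.9423

Step 1: Compute the mean: 24.5714
Step 2: Sum of squared deviations from the mean: 855.7143
Step 3: Sample variance = 855.7143 / 6 = 142.619
Step 4: Standard deviation = sqrt(142.619) = 11.9423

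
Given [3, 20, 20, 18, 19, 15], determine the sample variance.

42.9667

Step 1: Compute the mean: (3 + 20 + 20 + 18 + 19 + 15) / 6 = 15.8333
Step 2: Compute squared deviations from the mean:
  (3 - 15.8333)^2 = 164.6944
  (20 - 15.8333)^2 = 17.3611
  (20 - 15.8333)^2 = 17.3611
  (18 - 15.8333)^2 = 4.6944
  (19 - 15.8333)^2 = 10.0278
  (15 - 15.8333)^2 = 0.6944
Step 3: Sum of squared deviations = 214.8333
Step 4: Sample variance = 214.8333 / 5 = 42.9667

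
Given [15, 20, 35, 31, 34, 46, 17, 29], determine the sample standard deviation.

10.5009

Step 1: Compute the mean: 28.375
Step 2: Sum of squared deviations from the mean: 771.875
Step 3: Sample variance = 771.875 / 7 = 110.2679
Step 4: Standard deviation = sqrt(110.2679) = 10.5009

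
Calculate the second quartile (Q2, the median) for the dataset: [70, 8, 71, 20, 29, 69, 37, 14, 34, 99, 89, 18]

35.5

Step 1: Sort the data: [8, 14, 18, 20, 29, 34, 37, 69, 70, 71, 89, 99]
Step 2: n = 12
Step 3: Q2 is the median. Since n is even, it is the average of the values at positions 6 and 7:
  Q2 = (34 + 37) / 2 = 35.5
Step 4: Q2 = 35.5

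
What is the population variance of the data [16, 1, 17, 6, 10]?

36.4

Step 1: Compute the mean: (16 + 1 + 17 + 6 + 10) / 5 = 10
Step 2: Compute squared deviations from the mean:
  (16 - 10)^2 = 36
  (1 - 10)^2 = 81
  (17 - 10)^2 = 49
  (6 - 10)^2 = 16
  (10 - 10)^2 = 0
Step 3: Sum of squared deviations = 182
Step 4: Population variance = 182 / 5 = 36.4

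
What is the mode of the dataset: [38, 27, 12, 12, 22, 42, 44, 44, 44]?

44

Step 1: Count the frequency of each value:
  12: appears 2 time(s)
  22: appears 1 time(s)
  27: appears 1 time(s)
  38: appears 1 time(s)
  42: appears 1 time(s)
  44: appears 3 time(s)
Step 2: The value 44 appears most frequently (3 times).
Step 3: Mode = 44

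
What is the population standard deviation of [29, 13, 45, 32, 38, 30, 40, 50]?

10.6763

Step 1: Compute the mean: 34.625
Step 2: Sum of squared deviations from the mean: 911.875
Step 3: Population variance = 911.875 / 8 = 113.9844
Step 4: Standard deviation = sqrt(113.9844) = 10.6763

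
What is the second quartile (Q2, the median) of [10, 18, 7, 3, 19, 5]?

8.5

Step 1: Sort the data: [3, 5, 7, 10, 18, 19]
Step 2: n = 6
Step 3: Q2 is the median. Since n is even, it is the average of the values at positions 3 and 4:
  Q2 = (7 + 10) / 2 = 8.5
Step 4: Q2 = 8.5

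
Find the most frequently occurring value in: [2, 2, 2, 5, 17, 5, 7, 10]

2

Step 1: Count the frequency of each value:
  2: appears 3 time(s)
  5: appears 2 time(s)
  7: appears 1 time(s)
  10: appears 1 time(s)
  17: appears 1 time(s)
Step 2: The value 2 appears most frequently (3 times).
Step 3: Mode = 2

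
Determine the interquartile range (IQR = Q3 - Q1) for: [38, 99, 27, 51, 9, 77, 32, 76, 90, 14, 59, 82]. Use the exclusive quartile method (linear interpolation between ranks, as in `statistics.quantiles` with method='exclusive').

52.5

Step 1: Sort the data: [9, 14, 27, 32, 38, 51, 59, 76, 77, 82, 90, 99]
Step 2: n = 12
Step 3: Using the exclusive quartile method:
  Q1 = 28.25
  Q2 (median) = 55
  Q3 = 80.75
  IQR = Q3 - Q1 = 80.75 - 28.25 = 52.5
Step 4: IQR = 52.5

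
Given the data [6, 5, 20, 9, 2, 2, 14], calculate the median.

6

Step 1: Sort the data in ascending order: [2, 2, 5, 6, 9, 14, 20]
Step 2: The number of values is n = 7.
Step 3: Since n is odd, the median is the middle value at position 4: 6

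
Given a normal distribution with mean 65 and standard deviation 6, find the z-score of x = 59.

-1

Step 1: Recall the z-score formula: z = (x - mu) / sigma
Step 2: Substitute values: z = (59 - 65) / 6
Step 3: z = -6 / 6 = -1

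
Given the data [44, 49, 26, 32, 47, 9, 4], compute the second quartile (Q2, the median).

32

Step 1: Sort the data: [4, 9, 26, 32, 44, 47, 49]
Step 2: n = 7
Step 3: Q2 is the median. Since n is odd, it is the middle value at position 4: 32
Step 4: Q2 = 32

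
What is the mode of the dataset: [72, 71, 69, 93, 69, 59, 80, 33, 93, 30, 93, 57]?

93

Step 1: Count the frequency of each value:
  30: appears 1 time(s)
  33: appears 1 time(s)
  57: appears 1 time(s)
  59: appears 1 time(s)
  69: appears 2 time(s)
  71: appears 1 time(s)
  72: appears 1 time(s)
  80: appears 1 time(s)
  93: appears 3 time(s)
Step 2: The value 93 appears most frequently (3 times).
Step 3: Mode = 93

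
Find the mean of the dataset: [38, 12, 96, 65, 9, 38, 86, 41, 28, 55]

46.8

Step 1: Sum all values: 38 + 12 + 96 + 65 + 9 + 38 + 86 + 41 + 28 + 55 = 468
Step 2: Count the number of values: n = 10
Step 3: Mean = sum / n = 468 / 10 = 46.8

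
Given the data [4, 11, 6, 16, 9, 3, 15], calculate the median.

9

Step 1: Sort the data in ascending order: [3, 4, 6, 9, 11, 15, 16]
Step 2: The number of values is n = 7.
Step 3: Since n is odd, the median is the middle value at position 4: 9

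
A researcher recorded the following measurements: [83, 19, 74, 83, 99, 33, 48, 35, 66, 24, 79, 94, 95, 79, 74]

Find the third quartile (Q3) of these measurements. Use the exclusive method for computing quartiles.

83

Step 1: Sort the data: [19, 24, 33, 35, 48, 66, 74, 74, 79, 79, 83, 83, 94, 95, 99]
Step 2: n = 15
Step 3: Using the exclusive quartile method:
  Q1 = 35
  Q2 (median) = 74
  Q3 = 83
  IQR = Q3 - Q1 = 83 - 35 = 48
Step 4: Q3 = 83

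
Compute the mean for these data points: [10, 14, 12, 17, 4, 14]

11.8333

Step 1: Sum all values: 10 + 14 + 12 + 17 + 4 + 14 = 71
Step 2: Count the number of values: n = 6
Step 3: Mean = sum / n = 71 / 6 = 11.8333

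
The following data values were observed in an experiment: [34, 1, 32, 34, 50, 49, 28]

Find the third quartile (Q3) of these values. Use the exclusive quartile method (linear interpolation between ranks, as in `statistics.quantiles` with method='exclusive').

49

Step 1: Sort the data: [1, 28, 32, 34, 34, 49, 50]
Step 2: n = 7
Step 3: Using the exclusive quartile method:
  Q1 = 28
  Q2 (median) = 34
  Q3 = 49
  IQR = Q3 - Q1 = 49 - 28 = 21
Step 4: Q3 = 49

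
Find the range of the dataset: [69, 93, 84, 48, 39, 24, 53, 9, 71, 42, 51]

84

Step 1: Identify the maximum value: max = 93
Step 2: Identify the minimum value: min = 9
Step 3: Range = max - min = 93 - 9 = 84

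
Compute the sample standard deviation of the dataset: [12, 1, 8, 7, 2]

4.5277

Step 1: Compute the mean: 6
Step 2: Sum of squared deviations from the mean: 82
Step 3: Sample variance = 82 / 4 = 20.5
Step 4: Standard deviation = sqrt(20.5) = 4.5277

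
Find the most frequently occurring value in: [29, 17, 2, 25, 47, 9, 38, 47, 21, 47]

47

Step 1: Count the frequency of each value:
  2: appears 1 time(s)
  9: appears 1 time(s)
  17: appears 1 time(s)
  21: appears 1 time(s)
  25: appears 1 time(s)
  29: appears 1 time(s)
  38: appears 1 time(s)
  47: appears 3 time(s)
Step 2: The value 47 appears most frequently (3 times).
Step 3: Mode = 47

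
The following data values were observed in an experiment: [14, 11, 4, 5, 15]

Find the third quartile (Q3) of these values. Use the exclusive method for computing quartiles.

14.5

Step 1: Sort the data: [4, 5, 11, 14, 15]
Step 2: n = 5
Step 3: Using the exclusive quartile method:
  Q1 = 4.5
  Q2 (median) = 11
  Q3 = 14.5
  IQR = Q3 - Q1 = 14.5 - 4.5 = 10
Step 4: Q3 = 14.5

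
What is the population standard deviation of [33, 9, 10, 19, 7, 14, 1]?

9.5725

Step 1: Compute the mean: 13.2857
Step 2: Sum of squared deviations from the mean: 641.4286
Step 3: Population variance = 641.4286 / 7 = 91.6327
Step 4: Standard deviation = sqrt(91.6327) = 9.5725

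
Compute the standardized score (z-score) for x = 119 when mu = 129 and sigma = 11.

-0.9091

Step 1: Recall the z-score formula: z = (x - mu) / sigma
Step 2: Substitute values: z = (119 - 129) / 11
Step 3: z = -10 / 11 = -0.9091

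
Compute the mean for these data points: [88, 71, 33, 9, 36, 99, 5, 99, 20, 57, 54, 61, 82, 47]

54.3571

Step 1: Sum all values: 88 + 71 + 33 + 9 + 36 + 99 + 5 + 99 + 20 + 57 + 54 + 61 + 82 + 47 = 761
Step 2: Count the number of values: n = 14
Step 3: Mean = sum / n = 761 / 14 = 54.3571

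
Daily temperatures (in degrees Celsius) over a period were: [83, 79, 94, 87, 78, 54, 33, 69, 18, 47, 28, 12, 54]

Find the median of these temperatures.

54

Step 1: Sort the data in ascending order: [12, 18, 28, 33, 47, 54, 54, 69, 78, 79, 83, 87, 94]
Step 2: The number of values is n = 13.
Step 3: Since n is odd, the median is the middle value at position 7: 54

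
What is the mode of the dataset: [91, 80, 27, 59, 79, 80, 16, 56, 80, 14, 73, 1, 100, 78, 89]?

80

Step 1: Count the frequency of each value:
  1: appears 1 time(s)
  14: appears 1 time(s)
  16: appears 1 time(s)
  27: appears 1 time(s)
  56: appears 1 time(s)
  59: appears 1 time(s)
  73: appears 1 time(s)
  78: appears 1 time(s)
  79: appears 1 time(s)
  80: appears 3 time(s)
  89: appears 1 time(s)
  91: appears 1 time(s)
  100: appears 1 time(s)
Step 2: The value 80 appears most frequently (3 times).
Step 3: Mode = 80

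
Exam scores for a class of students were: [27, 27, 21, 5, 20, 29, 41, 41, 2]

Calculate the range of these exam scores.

39

Step 1: Identify the maximum value: max = 41
Step 2: Identify the minimum value: min = 2
Step 3: Range = max - min = 41 - 2 = 39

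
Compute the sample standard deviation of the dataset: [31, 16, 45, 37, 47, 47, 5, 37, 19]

15.0923

Step 1: Compute the mean: 31.5556
Step 2: Sum of squared deviations from the mean: 1822.2222
Step 3: Sample variance = 1822.2222 / 8 = 227.7778
Step 4: Standard deviation = sqrt(227.7778) = 15.0923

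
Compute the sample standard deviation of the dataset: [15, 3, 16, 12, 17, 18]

5.5408

Step 1: Compute the mean: 13.5
Step 2: Sum of squared deviations from the mean: 153.5
Step 3: Sample variance = 153.5 / 5 = 30.7
Step 4: Standard deviation = sqrt(30.7) = 5.5408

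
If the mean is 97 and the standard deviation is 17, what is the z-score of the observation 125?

1.6471

Step 1: Recall the z-score formula: z = (x - mu) / sigma
Step 2: Substitute values: z = (125 - 97) / 17
Step 3: z = 28 / 17 = 1.6471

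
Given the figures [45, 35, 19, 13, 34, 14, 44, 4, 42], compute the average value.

27.7778

Step 1: Sum all values: 45 + 35 + 19 + 13 + 34 + 14 + 44 + 4 + 42 = 250
Step 2: Count the number of values: n = 9
Step 3: Mean = sum / n = 250 / 9 = 27.7778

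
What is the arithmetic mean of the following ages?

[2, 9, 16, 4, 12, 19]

10.3333

Step 1: Sum all values: 2 + 9 + 16 + 4 + 12 + 19 = 62
Step 2: Count the number of values: n = 6
Step 3: Mean = sum / n = 62 / 6 = 10.3333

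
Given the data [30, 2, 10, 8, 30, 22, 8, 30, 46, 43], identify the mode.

30

Step 1: Count the frequency of each value:
  2: appears 1 time(s)
  8: appears 2 time(s)
  10: appears 1 time(s)
  22: appears 1 time(s)
  30: appears 3 time(s)
  43: appears 1 time(s)
  46: appears 1 time(s)
Step 2: The value 30 appears most frequently (3 times).
Step 3: Mode = 30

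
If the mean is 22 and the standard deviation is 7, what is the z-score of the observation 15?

-1

Step 1: Recall the z-score formula: z = (x - mu) / sigma
Step 2: Substitute values: z = (15 - 22) / 7
Step 3: z = -7 / 7 = -1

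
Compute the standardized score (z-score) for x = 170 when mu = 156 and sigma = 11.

1.2727

Step 1: Recall the z-score formula: z = (x - mu) / sigma
Step 2: Substitute values: z = (170 - 156) / 11
Step 3: z = 14 / 11 = 1.2727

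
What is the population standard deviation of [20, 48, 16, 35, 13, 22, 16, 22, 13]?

10.942

Step 1: Compute the mean: 22.7778
Step 2: Sum of squared deviations from the mean: 1077.5556
Step 3: Population variance = 1077.5556 / 9 = 119.7284
Step 4: Standard deviation = sqrt(119.7284) = 10.942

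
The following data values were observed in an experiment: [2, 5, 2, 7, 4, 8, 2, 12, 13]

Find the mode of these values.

2

Step 1: Count the frequency of each value:
  2: appears 3 time(s)
  4: appears 1 time(s)
  5: appears 1 time(s)
  7: appears 1 time(s)
  8: appears 1 time(s)
  12: appears 1 time(s)
  13: appears 1 time(s)
Step 2: The value 2 appears most frequently (3 times).
Step 3: Mode = 2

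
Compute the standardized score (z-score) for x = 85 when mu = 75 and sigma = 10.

1

Step 1: Recall the z-score formula: z = (x - mu) / sigma
Step 2: Substitute values: z = (85 - 75) / 10
Step 3: z = 10 / 10 = 1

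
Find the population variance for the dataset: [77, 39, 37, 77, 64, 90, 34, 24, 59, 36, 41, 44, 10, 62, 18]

502.7822

Step 1: Compute the mean: (77 + 39 + 37 + 77 + 64 + 90 + 34 + 24 + 59 + 36 + 41 + 44 + 10 + 62 + 18) / 15 = 47.4667
Step 2: Compute squared deviations from the mean:
  (77 - 47.4667)^2 = 872.2178
  (39 - 47.4667)^2 = 71.6844
  (37 - 47.4667)^2 = 109.5511
  (77 - 47.4667)^2 = 872.2178
  (64 - 47.4667)^2 = 273.3511
  (90 - 47.4667)^2 = 1809.0844
  (34 - 47.4667)^2 = 181.3511
  (24 - 47.4667)^2 = 550.6844
  (59 - 47.4667)^2 = 133.0178
  (36 - 47.4667)^2 = 131.4844
  (41 - 47.4667)^2 = 41.8178
  (44 - 47.4667)^2 = 12.0178
  (10 - 47.4667)^2 = 1403.7511
  (62 - 47.4667)^2 = 211.2178
  (18 - 47.4667)^2 = 868.2844
Step 3: Sum of squared deviations = 7541.7333
Step 4: Population variance = 7541.7333 / 15 = 502.7822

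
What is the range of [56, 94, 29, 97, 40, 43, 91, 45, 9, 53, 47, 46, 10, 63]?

88

Step 1: Identify the maximum value: max = 97
Step 2: Identify the minimum value: min = 9
Step 3: Range = max - min = 97 - 9 = 88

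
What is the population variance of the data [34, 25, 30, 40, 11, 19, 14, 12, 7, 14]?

110.44

Step 1: Compute the mean: (34 + 25 + 30 + 40 + 11 + 19 + 14 + 12 + 7 + 14) / 10 = 20.6
Step 2: Compute squared deviations from the mean:
  (34 - 20.6)^2 = 179.56
  (25 - 20.6)^2 = 19.36
  (30 - 20.6)^2 = 88.36
  (40 - 20.6)^2 = 376.36
  (11 - 20.6)^2 = 92.16
  (19 - 20.6)^2 = 2.56
  (14 - 20.6)^2 = 43.56
  (12 - 20.6)^2 = 73.96
  (7 - 20.6)^2 = 184.96
  (14 - 20.6)^2 = 43.56
Step 3: Sum of squared deviations = 1104.4
Step 4: Population variance = 1104.4 / 10 = 110.44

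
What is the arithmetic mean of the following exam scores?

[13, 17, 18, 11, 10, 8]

12.8333

Step 1: Sum all values: 13 + 17 + 18 + 11 + 10 + 8 = 77
Step 2: Count the number of values: n = 6
Step 3: Mean = sum / n = 77 / 6 = 12.8333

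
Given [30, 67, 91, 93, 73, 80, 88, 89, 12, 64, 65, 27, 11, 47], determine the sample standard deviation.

29.3472

Step 1: Compute the mean: 59.7857
Step 2: Sum of squared deviations from the mean: 11196.3571
Step 3: Sample variance = 11196.3571 / 13 = 861.2582
Step 4: Standard deviation = sqrt(861.2582) = 29.3472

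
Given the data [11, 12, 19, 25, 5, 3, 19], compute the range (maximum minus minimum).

22

Step 1: Identify the maximum value: max = 25
Step 2: Identify the minimum value: min = 3
Step 3: Range = max - min = 25 - 3 = 22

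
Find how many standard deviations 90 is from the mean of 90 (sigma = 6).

0

Step 1: Recall the z-score formula: z = (x - mu) / sigma
Step 2: Substitute values: z = (90 - 90) / 6
Step 3: z = 0 / 6 = 0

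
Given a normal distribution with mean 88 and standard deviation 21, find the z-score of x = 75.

-0.619

Step 1: Recall the z-score formula: z = (x - mu) / sigma
Step 2: Substitute values: z = (75 - 88) / 21
Step 3: z = -13 / 21 = -0.619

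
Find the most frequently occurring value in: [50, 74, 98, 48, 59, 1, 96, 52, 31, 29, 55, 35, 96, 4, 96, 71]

96

Step 1: Count the frequency of each value:
  1: appears 1 time(s)
  4: appears 1 time(s)
  29: appears 1 time(s)
  31: appears 1 time(s)
  35: appears 1 time(s)
  48: appears 1 time(s)
  50: appears 1 time(s)
  52: appears 1 time(s)
  55: appears 1 time(s)
  59: appears 1 time(s)
  71: appears 1 time(s)
  74: appears 1 time(s)
  96: appears 3 time(s)
  98: appears 1 time(s)
Step 2: The value 96 appears most frequently (3 times).
Step 3: Mode = 96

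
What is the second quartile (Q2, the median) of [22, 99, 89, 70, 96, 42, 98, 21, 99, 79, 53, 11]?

74.5

Step 1: Sort the data: [11, 21, 22, 42, 53, 70, 79, 89, 96, 98, 99, 99]
Step 2: n = 12
Step 3: Q2 is the median. Since n is even, it is the average of the values at positions 6 and 7:
  Q2 = (70 + 79) / 2 = 74.5
Step 4: Q2 = 74.5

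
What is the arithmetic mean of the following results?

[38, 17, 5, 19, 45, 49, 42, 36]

31.375

Step 1: Sum all values: 38 + 17 + 5 + 19 + 45 + 49 + 42 + 36 = 251
Step 2: Count the number of values: n = 8
Step 3: Mean = sum / n = 251 / 8 = 31.375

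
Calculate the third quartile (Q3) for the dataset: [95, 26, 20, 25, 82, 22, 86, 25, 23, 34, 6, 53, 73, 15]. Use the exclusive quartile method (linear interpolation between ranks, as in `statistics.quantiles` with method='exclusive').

75.25

Step 1: Sort the data: [6, 15, 20, 22, 23, 25, 25, 26, 34, 53, 73, 82, 86, 95]
Step 2: n = 14
Step 3: Using the exclusive quartile method:
  Q1 = 21.5
  Q2 (median) = 25.5
  Q3 = 75.25
  IQR = Q3 - Q1 = 75.25 - 21.5 = 53.75
Step 4: Q3 = 75.25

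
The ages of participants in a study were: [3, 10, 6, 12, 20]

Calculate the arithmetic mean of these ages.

10.2

Step 1: Sum all values: 3 + 10 + 6 + 12 + 20 = 51
Step 2: Count the number of values: n = 5
Step 3: Mean = sum / n = 51 / 5 = 10.2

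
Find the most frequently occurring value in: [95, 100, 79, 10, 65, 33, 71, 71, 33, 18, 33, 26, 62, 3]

33

Step 1: Count the frequency of each value:
  3: appears 1 time(s)
  10: appears 1 time(s)
  18: appears 1 time(s)
  26: appears 1 time(s)
  33: appears 3 time(s)
  62: appears 1 time(s)
  65: appears 1 time(s)
  71: appears 2 time(s)
  79: appears 1 time(s)
  95: appears 1 time(s)
  100: appears 1 time(s)
Step 2: The value 33 appears most frequently (3 times).
Step 3: Mode = 33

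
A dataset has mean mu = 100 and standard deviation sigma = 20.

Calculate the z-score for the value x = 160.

3

Step 1: Recall the z-score formula: z = (x - mu) / sigma
Step 2: Substitute values: z = (160 - 100) / 20
Step 3: z = 60 / 20 = 3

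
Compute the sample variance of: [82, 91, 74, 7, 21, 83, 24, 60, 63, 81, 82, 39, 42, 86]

782.2473

Step 1: Compute the mean: (82 + 91 + 74 + 7 + 21 + 83 + 24 + 60 + 63 + 81 + 82 + 39 + 42 + 86) / 14 = 59.6429
Step 2: Compute squared deviations from the mean:
  (82 - 59.6429)^2 = 499.8418
  (91 - 59.6429)^2 = 983.2704
  (74 - 59.6429)^2 = 206.1276
  (7 - 59.6429)^2 = 2771.2704
  (21 - 59.6429)^2 = 1493.2704
  (83 - 59.6429)^2 = 545.5561
  (24 - 59.6429)^2 = 1270.4133
  (60 - 59.6429)^2 = 0.1276
  (63 - 59.6429)^2 = 11.2704
  (81 - 59.6429)^2 = 456.1276
  (82 - 59.6429)^2 = 499.8418
  (39 - 59.6429)^2 = 426.1276
  (42 - 59.6429)^2 = 311.2704
  (86 - 59.6429)^2 = 694.699
Step 3: Sum of squared deviations = 10169.2143
Step 4: Sample variance = 10169.2143 / 13 = 782.2473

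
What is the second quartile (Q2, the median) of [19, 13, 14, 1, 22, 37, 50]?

19

Step 1: Sort the data: [1, 13, 14, 19, 22, 37, 50]
Step 2: n = 7
Step 3: Q2 is the median. Since n is odd, it is the middle value at position 4: 19
Step 4: Q2 = 19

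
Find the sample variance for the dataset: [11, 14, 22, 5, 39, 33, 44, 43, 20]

211.5

Step 1: Compute the mean: (11 + 14 + 22 + 5 + 39 + 33 + 44 + 43 + 20) / 9 = 25.6667
Step 2: Compute squared deviations from the mean:
  (11 - 25.6667)^2 = 215.1111
  (14 - 25.6667)^2 = 136.1111
  (22 - 25.6667)^2 = 13.4444
  (5 - 25.6667)^2 = 427.1111
  (39 - 25.6667)^2 = 177.7778
  (33 - 25.6667)^2 = 53.7778
  (44 - 25.6667)^2 = 336.1111
  (43 - 25.6667)^2 = 300.4444
  (20 - 25.6667)^2 = 32.1111
Step 3: Sum of squared deviations = 1692
Step 4: Sample variance = 1692 / 8 = 211.5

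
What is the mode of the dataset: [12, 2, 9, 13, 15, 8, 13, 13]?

13

Step 1: Count the frequency of each value:
  2: appears 1 time(s)
  8: appears 1 time(s)
  9: appears 1 time(s)
  12: appears 1 time(s)
  13: appears 3 time(s)
  15: appears 1 time(s)
Step 2: The value 13 appears most frequently (3 times).
Step 3: Mode = 13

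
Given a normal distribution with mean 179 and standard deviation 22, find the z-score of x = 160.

-0.8636

Step 1: Recall the z-score formula: z = (x - mu) / sigma
Step 2: Substitute values: z = (160 - 179) / 22
Step 3: z = -19 / 22 = -0.8636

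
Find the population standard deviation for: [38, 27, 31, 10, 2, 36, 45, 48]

15.1735

Step 1: Compute the mean: 29.625
Step 2: Sum of squared deviations from the mean: 1841.875
Step 3: Population variance = 1841.875 / 8 = 230.2344
Step 4: Standard deviation = sqrt(230.2344) = 15.1735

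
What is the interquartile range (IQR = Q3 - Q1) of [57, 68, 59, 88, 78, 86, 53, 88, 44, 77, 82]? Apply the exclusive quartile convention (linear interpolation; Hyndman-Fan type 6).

29

Step 1: Sort the data: [44, 53, 57, 59, 68, 77, 78, 82, 86, 88, 88]
Step 2: n = 11
Step 3: Using the exclusive quartile method:
  Q1 = 57
  Q2 (median) = 77
  Q3 = 86
  IQR = Q3 - Q1 = 86 - 57 = 29
Step 4: IQR = 29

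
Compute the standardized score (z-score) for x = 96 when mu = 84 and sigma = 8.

1.5

Step 1: Recall the z-score formula: z = (x - mu) / sigma
Step 2: Substitute values: z = (96 - 84) / 8
Step 3: z = 12 / 8 = 1.5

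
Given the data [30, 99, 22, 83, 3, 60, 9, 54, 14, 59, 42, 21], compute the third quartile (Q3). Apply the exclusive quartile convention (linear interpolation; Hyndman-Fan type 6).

59.75

Step 1: Sort the data: [3, 9, 14, 21, 22, 30, 42, 54, 59, 60, 83, 99]
Step 2: n = 12
Step 3: Using the exclusive quartile method:
  Q1 = 15.75
  Q2 (median) = 36
  Q3 = 59.75
  IQR = Q3 - Q1 = 59.75 - 15.75 = 44
Step 4: Q3 = 59.75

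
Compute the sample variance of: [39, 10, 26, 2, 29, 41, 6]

252.4762

Step 1: Compute the mean: (39 + 10 + 26 + 2 + 29 + 41 + 6) / 7 = 21.8571
Step 2: Compute squared deviations from the mean:
  (39 - 21.8571)^2 = 293.8776
  (10 - 21.8571)^2 = 140.5918
  (26 - 21.8571)^2 = 17.1633
  (2 - 21.8571)^2 = 394.3061
  (29 - 21.8571)^2 = 51.0204
  (41 - 21.8571)^2 = 366.449
  (6 - 21.8571)^2 = 251.449
Step 3: Sum of squared deviations = 1514.8571
Step 4: Sample variance = 1514.8571 / 6 = 252.4762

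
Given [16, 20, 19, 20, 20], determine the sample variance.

3

Step 1: Compute the mean: (16 + 20 + 19 + 20 + 20) / 5 = 19
Step 2: Compute squared deviations from the mean:
  (16 - 19)^2 = 9
  (20 - 19)^2 = 1
  (19 - 19)^2 = 0
  (20 - 19)^2 = 1
  (20 - 19)^2 = 1
Step 3: Sum of squared deviations = 12
Step 4: Sample variance = 12 / 4 = 3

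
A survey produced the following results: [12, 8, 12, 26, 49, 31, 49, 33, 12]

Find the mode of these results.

12

Step 1: Count the frequency of each value:
  8: appears 1 time(s)
  12: appears 3 time(s)
  26: appears 1 time(s)
  31: appears 1 time(s)
  33: appears 1 time(s)
  49: appears 2 time(s)
Step 2: The value 12 appears most frequently (3 times).
Step 3: Mode = 12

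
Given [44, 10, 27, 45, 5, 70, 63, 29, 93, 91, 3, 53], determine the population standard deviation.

29.7194

Step 1: Compute the mean: 44.4167
Step 2: Sum of squared deviations from the mean: 10598.9167
Step 3: Population variance = 10598.9167 / 12 = 883.2431
Step 4: Standard deviation = sqrt(883.2431) = 29.7194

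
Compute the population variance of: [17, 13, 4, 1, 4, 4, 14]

34.1224

Step 1: Compute the mean: (17 + 13 + 4 + 1 + 4 + 4 + 14) / 7 = 8.1429
Step 2: Compute squared deviations from the mean:
  (17 - 8.1429)^2 = 78.449
  (13 - 8.1429)^2 = 23.5918
  (4 - 8.1429)^2 = 17.1633
  (1 - 8.1429)^2 = 51.0204
  (4 - 8.1429)^2 = 17.1633
  (4 - 8.1429)^2 = 17.1633
  (14 - 8.1429)^2 = 34.3061
Step 3: Sum of squared deviations = 238.8571
Step 4: Population variance = 238.8571 / 7 = 34.1224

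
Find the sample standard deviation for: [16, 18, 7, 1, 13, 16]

6.5549

Step 1: Compute the mean: 11.8333
Step 2: Sum of squared deviations from the mean: 214.8333
Step 3: Sample variance = 214.8333 / 5 = 42.9667
Step 4: Standard deviation = sqrt(42.9667) = 6.5549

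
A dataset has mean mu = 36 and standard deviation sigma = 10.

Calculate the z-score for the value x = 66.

3

Step 1: Recall the z-score formula: z = (x - mu) / sigma
Step 2: Substitute values: z = (66 - 36) / 10
Step 3: z = 30 / 10 = 3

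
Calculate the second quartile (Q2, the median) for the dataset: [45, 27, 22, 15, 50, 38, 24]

27

Step 1: Sort the data: [15, 22, 24, 27, 38, 45, 50]
Step 2: n = 7
Step 3: Q2 is the median. Since n is odd, it is the middle value at position 4: 27
Step 4: Q2 = 27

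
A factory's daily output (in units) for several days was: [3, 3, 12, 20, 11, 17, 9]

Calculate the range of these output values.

17

Step 1: Identify the maximum value: max = 20
Step 2: Identify the minimum value: min = 3
Step 3: Range = max - min = 20 - 3 = 17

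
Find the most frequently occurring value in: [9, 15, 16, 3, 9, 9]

9

Step 1: Count the frequency of each value:
  3: appears 1 time(s)
  9: appears 3 time(s)
  15: appears 1 time(s)
  16: appears 1 time(s)
Step 2: The value 9 appears most frequently (3 times).
Step 3: Mode = 9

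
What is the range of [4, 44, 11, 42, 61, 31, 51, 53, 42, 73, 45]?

69

Step 1: Identify the maximum value: max = 73
Step 2: Identify the minimum value: min = 4
Step 3: Range = max - min = 73 - 4 = 69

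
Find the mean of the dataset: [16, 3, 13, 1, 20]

10.6

Step 1: Sum all values: 16 + 3 + 13 + 1 + 20 = 53
Step 2: Count the number of values: n = 5
Step 3: Mean = sum / n = 53 / 5 = 10.6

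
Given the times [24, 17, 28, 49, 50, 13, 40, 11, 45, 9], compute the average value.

28.6

Step 1: Sum all values: 24 + 17 + 28 + 49 + 50 + 13 + 40 + 11 + 45 + 9 = 286
Step 2: Count the number of values: n = 10
Step 3: Mean = sum / n = 286 / 10 = 28.6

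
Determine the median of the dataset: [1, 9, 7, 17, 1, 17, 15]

9

Step 1: Sort the data in ascending order: [1, 1, 7, 9, 15, 17, 17]
Step 2: The number of values is n = 7.
Step 3: Since n is odd, the median is the middle value at position 4: 9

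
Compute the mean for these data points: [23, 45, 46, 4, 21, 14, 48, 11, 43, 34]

28.9

Step 1: Sum all values: 23 + 45 + 46 + 4 + 21 + 14 + 48 + 11 + 43 + 34 = 289
Step 2: Count the number of values: n = 10
Step 3: Mean = sum / n = 289 / 10 = 28.9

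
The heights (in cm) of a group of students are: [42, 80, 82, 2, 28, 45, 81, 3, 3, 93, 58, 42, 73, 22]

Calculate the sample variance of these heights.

1024.5275

Step 1: Compute the mean: (42 + 80 + 82 + 2 + 28 + 45 + 81 + 3 + 3 + 93 + 58 + 42 + 73 + 22) / 14 = 46.7143
Step 2: Compute squared deviations from the mean:
  (42 - 46.7143)^2 = 22.2245
  (80 - 46.7143)^2 = 1107.9388
  (82 - 46.7143)^2 = 1245.0816
  (2 - 46.7143)^2 = 1999.3673
  (28 - 46.7143)^2 = 350.2245
  (45 - 46.7143)^2 = 2.9388
  (81 - 46.7143)^2 = 1175.5102
  (3 - 46.7143)^2 = 1910.9388
  (3 - 46.7143)^2 = 1910.9388
  (93 - 46.7143)^2 = 2142.3673
  (58 - 46.7143)^2 = 127.3673
  (42 - 46.7143)^2 = 22.2245
  (73 - 46.7143)^2 = 690.9388
  (22 - 46.7143)^2 = 610.7959
Step 3: Sum of squared deviations = 13318.8571
Step 4: Sample variance = 13318.8571 / 13 = 1024.5275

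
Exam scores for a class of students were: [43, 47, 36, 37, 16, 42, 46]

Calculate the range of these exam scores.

31

Step 1: Identify the maximum value: max = 47
Step 2: Identify the minimum value: min = 16
Step 3: Range = max - min = 47 - 16 = 31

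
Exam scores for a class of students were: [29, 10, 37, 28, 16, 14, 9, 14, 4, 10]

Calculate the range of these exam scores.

33

Step 1: Identify the maximum value: max = 37
Step 2: Identify the minimum value: min = 4
Step 3: Range = max - min = 37 - 4 = 33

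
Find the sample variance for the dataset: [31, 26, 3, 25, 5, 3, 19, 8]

132.8571

Step 1: Compute the mean: (31 + 26 + 3 + 25 + 5 + 3 + 19 + 8) / 8 = 15
Step 2: Compute squared deviations from the mean:
  (31 - 15)^2 = 256
  (26 - 15)^2 = 121
  (3 - 15)^2 = 144
  (25 - 15)^2 = 100
  (5 - 15)^2 = 100
  (3 - 15)^2 = 144
  (19 - 15)^2 = 16
  (8 - 15)^2 = 49
Step 3: Sum of squared deviations = 930
Step 4: Sample variance = 930 / 7 = 132.8571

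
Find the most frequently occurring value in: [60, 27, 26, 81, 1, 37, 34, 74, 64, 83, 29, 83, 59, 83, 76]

83

Step 1: Count the frequency of each value:
  1: appears 1 time(s)
  26: appears 1 time(s)
  27: appears 1 time(s)
  29: appears 1 time(s)
  34: appears 1 time(s)
  37: appears 1 time(s)
  59: appears 1 time(s)
  60: appears 1 time(s)
  64: appears 1 time(s)
  74: appears 1 time(s)
  76: appears 1 time(s)
  81: appears 1 time(s)
  83: appears 3 time(s)
Step 2: The value 83 appears most frequently (3 times).
Step 3: Mode = 83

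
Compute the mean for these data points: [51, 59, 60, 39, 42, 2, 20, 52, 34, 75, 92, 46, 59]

48.5385

Step 1: Sum all values: 51 + 59 + 60 + 39 + 42 + 2 + 20 + 52 + 34 + 75 + 92 + 46 + 59 = 631
Step 2: Count the number of values: n = 13
Step 3: Mean = sum / n = 631 / 13 = 48.5385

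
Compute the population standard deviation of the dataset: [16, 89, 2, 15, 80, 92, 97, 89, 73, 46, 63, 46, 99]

32.6225

Step 1: Compute the mean: 62.0769
Step 2: Sum of squared deviations from the mean: 13834.9231
Step 3: Population variance = 13834.9231 / 13 = 1064.2249
Step 4: Standard deviation = sqrt(1064.2249) = 32.6225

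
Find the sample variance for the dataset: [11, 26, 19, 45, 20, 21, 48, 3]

240.125

Step 1: Compute the mean: (11 + 26 + 19 + 45 + 20 + 21 + 48 + 3) / 8 = 24.125
Step 2: Compute squared deviations from the mean:
  (11 - 24.125)^2 = 172.2656
  (26 - 24.125)^2 = 3.5156
  (19 - 24.125)^2 = 26.2656
  (45 - 24.125)^2 = 435.7656
  (20 - 24.125)^2 = 17.0156
  (21 - 24.125)^2 = 9.7656
  (48 - 24.125)^2 = 570.0156
  (3 - 24.125)^2 = 446.2656
Step 3: Sum of squared deviations = 1680.875
Step 4: Sample variance = 1680.875 / 7 = 240.125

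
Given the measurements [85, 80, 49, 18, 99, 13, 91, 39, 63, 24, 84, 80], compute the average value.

60.4167

Step 1: Sum all values: 85 + 80 + 49 + 18 + 99 + 13 + 91 + 39 + 63 + 24 + 84 + 80 = 725
Step 2: Count the number of values: n = 12
Step 3: Mean = sum / n = 725 / 12 = 60.4167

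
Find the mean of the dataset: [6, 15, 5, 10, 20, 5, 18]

11.2857

Step 1: Sum all values: 6 + 15 + 5 + 10 + 20 + 5 + 18 = 79
Step 2: Count the number of values: n = 7
Step 3: Mean = sum / n = 79 / 7 = 11.2857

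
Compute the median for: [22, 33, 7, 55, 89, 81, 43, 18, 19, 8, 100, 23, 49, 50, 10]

33

Step 1: Sort the data in ascending order: [7, 8, 10, 18, 19, 22, 23, 33, 43, 49, 50, 55, 81, 89, 100]
Step 2: The number of values is n = 15.
Step 3: Since n is odd, the median is the middle value at position 8: 33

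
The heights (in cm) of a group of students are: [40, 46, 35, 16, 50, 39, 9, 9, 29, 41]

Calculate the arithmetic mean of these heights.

31.4

Step 1: Sum all values: 40 + 46 + 35 + 16 + 50 + 39 + 9 + 9 + 29 + 41 = 314
Step 2: Count the number of values: n = 10
Step 3: Mean = sum / n = 314 / 10 = 31.4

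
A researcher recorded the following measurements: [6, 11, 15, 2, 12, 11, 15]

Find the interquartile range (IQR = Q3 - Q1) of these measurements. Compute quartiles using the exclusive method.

9

Step 1: Sort the data: [2, 6, 11, 11, 12, 15, 15]
Step 2: n = 7
Step 3: Using the exclusive quartile method:
  Q1 = 6
  Q2 (median) = 11
  Q3 = 15
  IQR = Q3 - Q1 = 15 - 6 = 9
Step 4: IQR = 9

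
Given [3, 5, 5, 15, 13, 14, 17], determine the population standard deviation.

5.3108

Step 1: Compute the mean: 10.2857
Step 2: Sum of squared deviations from the mean: 197.4286
Step 3: Population variance = 197.4286 / 7 = 28.2041
Step 4: Standard deviation = sqrt(28.2041) = 5.3108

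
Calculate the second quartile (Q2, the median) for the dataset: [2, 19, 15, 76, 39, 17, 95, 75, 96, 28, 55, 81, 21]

39

Step 1: Sort the data: [2, 15, 17, 19, 21, 28, 39, 55, 75, 76, 81, 95, 96]
Step 2: n = 13
Step 3: Q2 is the median. Since n is odd, it is the middle value at position 7: 39
Step 4: Q2 = 39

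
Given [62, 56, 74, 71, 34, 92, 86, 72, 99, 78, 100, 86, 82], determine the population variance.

308.0592

Step 1: Compute the mean: (62 + 56 + 74 + 71 + 34 + 92 + 86 + 72 + 99 + 78 + 100 + 86 + 82) / 13 = 76.3077
Step 2: Compute squared deviations from the mean:
  (62 - 76.3077)^2 = 204.7101
  (56 - 76.3077)^2 = 412.4024
  (74 - 76.3077)^2 = 5.3254
  (71 - 76.3077)^2 = 28.1716
  (34 - 76.3077)^2 = 1789.9408
  (92 - 76.3077)^2 = 246.2485
  (86 - 76.3077)^2 = 93.9408
  (72 - 76.3077)^2 = 18.5562
  (99 - 76.3077)^2 = 514.9408
  (78 - 76.3077)^2 = 2.8639
  (100 - 76.3077)^2 = 561.3254
  (86 - 76.3077)^2 = 93.9408
  (82 - 76.3077)^2 = 32.4024
Step 3: Sum of squared deviations = 4004.7692
Step 4: Population variance = 4004.7692 / 13 = 308.0592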